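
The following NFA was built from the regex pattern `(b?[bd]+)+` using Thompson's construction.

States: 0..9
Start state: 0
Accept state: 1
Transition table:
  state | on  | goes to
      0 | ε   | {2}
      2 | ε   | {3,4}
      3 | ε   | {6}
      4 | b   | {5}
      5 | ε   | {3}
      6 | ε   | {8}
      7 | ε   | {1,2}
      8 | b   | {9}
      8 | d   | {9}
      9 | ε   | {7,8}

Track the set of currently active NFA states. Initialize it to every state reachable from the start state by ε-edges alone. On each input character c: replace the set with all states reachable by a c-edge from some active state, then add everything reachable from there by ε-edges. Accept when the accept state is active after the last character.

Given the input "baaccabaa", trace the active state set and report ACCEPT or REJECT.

Answer: REJECT

Trace:
S₀ = ε-closure({0}) = {0,2,3,4,6,8}
'b' @ 1: {1,2,3,4,5,6,7,8,9}  (accept∈set)
'a' @ 2: {}  — state set empty
rest 'accabaa' ignored (set empty)
after full input: {}  (accept=1 not in)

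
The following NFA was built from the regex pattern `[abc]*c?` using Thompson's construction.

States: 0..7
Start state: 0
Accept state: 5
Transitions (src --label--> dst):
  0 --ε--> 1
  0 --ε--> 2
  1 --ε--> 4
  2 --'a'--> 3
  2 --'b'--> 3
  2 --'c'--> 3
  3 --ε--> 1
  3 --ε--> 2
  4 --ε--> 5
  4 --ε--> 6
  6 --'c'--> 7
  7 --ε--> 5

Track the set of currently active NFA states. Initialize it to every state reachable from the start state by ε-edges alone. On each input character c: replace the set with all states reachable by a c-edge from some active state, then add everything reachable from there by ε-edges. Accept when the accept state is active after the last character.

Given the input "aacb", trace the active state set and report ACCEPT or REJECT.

Answer: ACCEPT

Trace:
S₀ = ε-closure({0}) = {0,1,2,4,5,6}
'a' @ 1: {1,2,3,4,5,6}  (accept∈set)
'a' @ 2: {1,2,3,4,5,6}  (accept∈set)
'c' @ 3: {1,2,3,4,5,6,7}  (accept∈set)
'b' @ 4: {1,2,3,4,5,6}  (accept∈set)
end set {1,2,3,4,5,6} — state 5 in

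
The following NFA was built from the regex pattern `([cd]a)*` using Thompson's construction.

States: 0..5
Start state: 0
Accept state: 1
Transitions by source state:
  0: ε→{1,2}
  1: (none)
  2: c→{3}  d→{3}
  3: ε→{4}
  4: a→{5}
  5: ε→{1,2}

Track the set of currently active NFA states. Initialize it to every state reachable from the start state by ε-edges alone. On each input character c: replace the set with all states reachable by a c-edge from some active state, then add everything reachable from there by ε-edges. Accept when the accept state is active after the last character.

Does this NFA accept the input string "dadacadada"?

Answer: ACCEPT

Trace:
S₀ = ε-closure({0}) = {0,1,2}
'd' @ 1: {3,4}
'a' @ 2: {1,2,5}  (accept∈set)
'd' @ 3: {3,4}
'a' @ 4: {1,2,5}  (accept∈set)
'c' @ 5: {3,4}
'a' @ 6: {1,2,5}  (accept∈set)
'd' @ 7: {3,4}
'a' @ 8: {1,2,5}  (accept∈set)
'd' @ 9: {3,4}
'a' @ 10: {1,2,5}  (accept∈set)
final: {1,2,5}; accept 1 in set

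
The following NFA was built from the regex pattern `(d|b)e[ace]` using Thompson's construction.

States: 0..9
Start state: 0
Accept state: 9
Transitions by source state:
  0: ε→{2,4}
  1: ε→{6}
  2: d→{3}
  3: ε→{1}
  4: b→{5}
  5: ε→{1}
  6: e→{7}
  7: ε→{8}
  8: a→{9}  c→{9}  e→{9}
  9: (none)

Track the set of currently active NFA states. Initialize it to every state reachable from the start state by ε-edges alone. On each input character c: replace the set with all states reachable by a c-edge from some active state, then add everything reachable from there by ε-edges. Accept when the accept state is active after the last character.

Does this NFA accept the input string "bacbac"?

Answer: REJECT

Steps:
start: ε-closure({0}) = {0,2,4}
'b' @ 1: {1,5,6}
'a' @ 2: {}  — no active states
rest 'cbac' ignored (set empty)
end set {} — state 9 not in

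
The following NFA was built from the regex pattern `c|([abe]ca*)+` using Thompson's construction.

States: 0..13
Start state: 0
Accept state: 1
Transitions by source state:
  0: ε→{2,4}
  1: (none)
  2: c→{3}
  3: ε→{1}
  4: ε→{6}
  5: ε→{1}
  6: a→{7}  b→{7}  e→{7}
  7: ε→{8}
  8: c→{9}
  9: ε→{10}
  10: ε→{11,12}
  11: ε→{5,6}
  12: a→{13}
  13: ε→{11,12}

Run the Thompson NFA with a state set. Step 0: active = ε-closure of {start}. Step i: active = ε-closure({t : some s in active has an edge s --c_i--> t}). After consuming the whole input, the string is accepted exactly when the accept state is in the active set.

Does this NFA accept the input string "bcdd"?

initial (ε-close {0}): {0,2,4,6}
'b' @ 1: {7,8}
'c' @ 2: {1,5,6,9,10,11,12}  (accept∈set)
'd' @ 3: {}  — no active states
rest 'd' ignored (set empty)
final: {}; accept 1 not in set

Answer: REJECT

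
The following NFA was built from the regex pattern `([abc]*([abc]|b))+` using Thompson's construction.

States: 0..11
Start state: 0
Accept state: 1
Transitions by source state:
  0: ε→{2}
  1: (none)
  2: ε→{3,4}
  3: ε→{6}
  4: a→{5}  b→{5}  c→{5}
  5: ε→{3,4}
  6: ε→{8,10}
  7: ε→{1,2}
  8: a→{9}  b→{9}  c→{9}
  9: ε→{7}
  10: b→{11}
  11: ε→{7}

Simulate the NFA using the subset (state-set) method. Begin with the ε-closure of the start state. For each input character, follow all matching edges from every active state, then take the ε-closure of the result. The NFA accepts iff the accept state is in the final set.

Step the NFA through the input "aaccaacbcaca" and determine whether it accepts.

Answer: ACCEPT

Derivation:
initial (ε-close {0}): {0,2,3,4,6,8,10}
'a' @ 1: {1,2,3,4,5,6,7,8,9,10}  (accept∈set)
'a' @ 2: {1,2,3,4,5,6,7,8,9,10}  (accept∈set)
'c' @ 3: {1,2,3,4,5,6,7,8,9,10}  (accept∈set)
'c' @ 4: {1,2,3,4,5,6,7,8,9,10}  (accept∈set)
'a' @ 5: {1,2,3,4,5,6,7,8,9,10}  (accept∈set)
'a' @ 6: {1,2,3,4,5,6,7,8,9,10}  (accept∈set)
'c' @ 7: {1,2,3,4,5,6,7,8,9,10}  (accept∈set)
'b' @ 8: {1,2,3,4,5,6,7,8,9,10,11}  (accept∈set)
'c' @ 9: {1,2,3,4,5,6,7,8,9,10}  (accept∈set)
'a' @ 10: {1,2,3,4,5,6,7,8,9,10}  (accept∈set)
'c' @ 11: {1,2,3,4,5,6,7,8,9,10}  (accept∈set)
'a' @ 12: {1,2,3,4,5,6,7,8,9,10}  (accept∈set)
end set {1,2,3,4,5,6,7,8,9,10} — state 1 in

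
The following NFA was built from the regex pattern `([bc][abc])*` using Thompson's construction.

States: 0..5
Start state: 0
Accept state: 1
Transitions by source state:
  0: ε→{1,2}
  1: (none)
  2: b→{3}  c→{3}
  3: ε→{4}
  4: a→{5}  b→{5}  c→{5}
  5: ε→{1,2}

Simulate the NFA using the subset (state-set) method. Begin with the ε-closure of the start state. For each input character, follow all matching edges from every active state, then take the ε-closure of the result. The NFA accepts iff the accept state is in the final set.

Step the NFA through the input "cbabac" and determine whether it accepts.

start: ε-closure({0}) = {0,1,2}
'c' @ 1: {3,4}
'b' @ 2: {1,2,5}  [accepting]
'a' @ 3: {}  — state set empty
rest 'bac' ignored (set empty)
after full input: {}  (accept=1 not in)

Answer: REJECT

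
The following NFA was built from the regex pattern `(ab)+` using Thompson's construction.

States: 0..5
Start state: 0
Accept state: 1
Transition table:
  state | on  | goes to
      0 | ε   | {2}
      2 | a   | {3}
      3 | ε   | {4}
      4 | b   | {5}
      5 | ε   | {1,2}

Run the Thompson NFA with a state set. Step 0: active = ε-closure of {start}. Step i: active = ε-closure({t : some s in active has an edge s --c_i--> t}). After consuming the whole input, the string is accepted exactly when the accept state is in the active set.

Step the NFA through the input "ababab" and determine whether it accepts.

S₀ = ε-closure({0}) = {0,2}
'a' @ 1: {3,4}
'b' @ 2: {1,2,5}  [accepting]
'a' @ 3: {3,4}
'b' @ 4: {1,2,5}  [accepting]
'a' @ 5: {3,4}
'b' @ 6: {1,2,5}  [accepting]
end set {1,2,5} — state 1 in

Answer: ACCEPT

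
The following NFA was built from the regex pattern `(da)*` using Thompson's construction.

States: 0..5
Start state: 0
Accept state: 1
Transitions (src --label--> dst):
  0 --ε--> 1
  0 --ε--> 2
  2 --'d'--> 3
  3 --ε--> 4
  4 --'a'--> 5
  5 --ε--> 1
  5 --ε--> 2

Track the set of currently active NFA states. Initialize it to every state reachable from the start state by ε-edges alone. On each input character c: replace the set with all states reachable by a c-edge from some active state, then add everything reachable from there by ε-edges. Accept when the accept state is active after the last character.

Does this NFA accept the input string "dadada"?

Answer: ACCEPT

Steps:
initial (ε-close {0}): {0,1,2}
'd' @ 1: {3,4}
'a' @ 2: {1,2,5}  [accepting]
'd' @ 3: {3,4}
'a' @ 4: {1,2,5}  [accepting]
'd' @ 5: {3,4}
'a' @ 6: {1,2,5}  [accepting]
end set {1,2,5} — state 1 in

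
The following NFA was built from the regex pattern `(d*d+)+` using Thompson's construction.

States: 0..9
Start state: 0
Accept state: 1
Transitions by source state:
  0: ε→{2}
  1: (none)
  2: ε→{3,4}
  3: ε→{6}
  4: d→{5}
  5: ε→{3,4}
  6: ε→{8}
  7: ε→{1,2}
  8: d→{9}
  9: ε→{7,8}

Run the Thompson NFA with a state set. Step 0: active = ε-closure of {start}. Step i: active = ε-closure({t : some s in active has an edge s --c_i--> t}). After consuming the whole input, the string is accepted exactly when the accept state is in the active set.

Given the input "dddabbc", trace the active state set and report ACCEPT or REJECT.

S₀ = ε-closure({0}) = {0,2,3,4,6,8}
'd' @ 1: {1,2,3,4,5,6,7,8,9}  ✓accept
'd' @ 2: {1,2,3,4,5,6,7,8,9}  ✓accept
'd' @ 3: {1,2,3,4,5,6,7,8,9}  ✓accept
'a' @ 4: {}  — state set empty
rest 'bbc' ignored (set empty)
end set {} — state 1 not in

Answer: REJECT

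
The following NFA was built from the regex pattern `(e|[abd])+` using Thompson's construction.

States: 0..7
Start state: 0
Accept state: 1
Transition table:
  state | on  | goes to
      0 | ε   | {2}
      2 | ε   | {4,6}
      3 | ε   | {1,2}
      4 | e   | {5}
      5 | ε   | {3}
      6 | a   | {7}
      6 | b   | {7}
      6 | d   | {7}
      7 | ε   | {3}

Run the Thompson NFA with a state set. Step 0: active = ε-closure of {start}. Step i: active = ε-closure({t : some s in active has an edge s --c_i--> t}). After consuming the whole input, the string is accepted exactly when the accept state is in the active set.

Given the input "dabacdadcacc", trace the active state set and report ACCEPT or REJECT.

S₀ = ε-closure({0}) = {0,2,4,6}
'd' @ 1: {1,2,3,4,6,7}  [accepting]
'a' @ 2: {1,2,3,4,6,7}  [accepting]
'b' @ 3: {1,2,3,4,6,7}  [accepting]
'a' @ 4: {1,2,3,4,6,7}  [accepting]
'c' @ 5: {}  — no active states
rest 'dadcacc' ignored (set empty)
final: {}; accept 1 not in set

Answer: REJECT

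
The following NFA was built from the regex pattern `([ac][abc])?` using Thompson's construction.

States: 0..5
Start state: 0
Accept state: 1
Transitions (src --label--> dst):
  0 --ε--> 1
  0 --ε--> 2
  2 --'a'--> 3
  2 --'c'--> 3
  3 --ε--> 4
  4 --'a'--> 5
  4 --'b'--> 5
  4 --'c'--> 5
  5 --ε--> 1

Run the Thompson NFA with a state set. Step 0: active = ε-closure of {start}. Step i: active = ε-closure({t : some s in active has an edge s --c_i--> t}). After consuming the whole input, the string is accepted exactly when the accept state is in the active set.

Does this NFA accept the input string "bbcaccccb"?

Answer: REJECT

Trace:
start: ε-closure({0}) = {0,1,2}
'b' @ 1: {}  — state set empty
rest 'bcaccccb' ignored (set empty)
final: {}; accept 1 not in set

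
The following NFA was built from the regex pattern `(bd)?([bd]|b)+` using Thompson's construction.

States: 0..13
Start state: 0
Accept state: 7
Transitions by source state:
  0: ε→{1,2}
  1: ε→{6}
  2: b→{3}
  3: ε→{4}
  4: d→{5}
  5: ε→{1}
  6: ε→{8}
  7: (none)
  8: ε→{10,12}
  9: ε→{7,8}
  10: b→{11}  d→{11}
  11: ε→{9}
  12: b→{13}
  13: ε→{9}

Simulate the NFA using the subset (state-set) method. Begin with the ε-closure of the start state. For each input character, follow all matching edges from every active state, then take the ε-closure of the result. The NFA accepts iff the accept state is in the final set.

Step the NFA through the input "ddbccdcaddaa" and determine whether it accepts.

Answer: REJECT

Derivation:
initial (ε-close {0}): {0,1,2,6,8,10,12}
'd' @ 1: {7,8,9,10,11,12}  ✓accept
'd' @ 2: {7,8,9,10,11,12}  ✓accept
'b' @ 3: {7,8,9,10,11,12,13}  ✓accept
'c' @ 4: {}  — no active states
rest 'cdcaddaa' ignored (set empty)
after full input: {}  (accept=7 not in)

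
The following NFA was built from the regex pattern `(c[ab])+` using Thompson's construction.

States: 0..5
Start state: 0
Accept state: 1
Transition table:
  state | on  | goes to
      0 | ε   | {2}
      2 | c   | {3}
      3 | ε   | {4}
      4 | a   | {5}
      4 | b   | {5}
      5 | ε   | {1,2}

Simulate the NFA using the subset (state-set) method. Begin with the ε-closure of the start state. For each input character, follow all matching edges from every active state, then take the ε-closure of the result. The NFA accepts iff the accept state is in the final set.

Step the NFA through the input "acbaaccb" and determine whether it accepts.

Answer: REJECT

Trace:
start: ε-closure({0}) = {0,2}
'a' @ 1: {}  — state set empty
rest 'cbaaccb' ignored (set empty)
final: {}; accept 1 not in set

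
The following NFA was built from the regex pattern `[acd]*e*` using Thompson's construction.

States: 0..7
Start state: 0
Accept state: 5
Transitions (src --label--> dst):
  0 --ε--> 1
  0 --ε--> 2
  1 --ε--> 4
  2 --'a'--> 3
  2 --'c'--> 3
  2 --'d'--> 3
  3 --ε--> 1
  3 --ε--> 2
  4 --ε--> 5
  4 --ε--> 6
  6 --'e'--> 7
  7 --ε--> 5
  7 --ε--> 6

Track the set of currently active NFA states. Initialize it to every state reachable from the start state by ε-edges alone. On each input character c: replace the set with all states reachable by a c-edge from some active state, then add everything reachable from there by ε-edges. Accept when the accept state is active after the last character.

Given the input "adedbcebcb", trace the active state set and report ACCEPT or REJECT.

initial (ε-close {0}): {0,1,2,4,5,6}
'a' @ 1: {1,2,3,4,5,6}  ✓accept
'd' @ 2: {1,2,3,4,5,6}  ✓accept
'e' @ 3: {5,6,7}  ✓accept
'd' @ 4: {}  — no active states
rest 'bcebcb' ignored (set empty)
after full input: {}  (accept=5 not in)

Answer: REJECT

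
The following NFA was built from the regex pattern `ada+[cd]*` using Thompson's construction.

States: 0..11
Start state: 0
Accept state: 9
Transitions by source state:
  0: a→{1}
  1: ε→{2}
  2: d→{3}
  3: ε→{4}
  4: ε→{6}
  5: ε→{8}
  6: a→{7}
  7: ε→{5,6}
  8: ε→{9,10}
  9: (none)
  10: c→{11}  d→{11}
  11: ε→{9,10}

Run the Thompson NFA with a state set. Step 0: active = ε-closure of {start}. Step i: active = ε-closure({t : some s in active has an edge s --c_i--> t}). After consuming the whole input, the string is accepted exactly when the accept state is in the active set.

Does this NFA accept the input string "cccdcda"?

S₀ = ε-closure({0}) = {0}
'c' @ 1: {}  — no active states
rest 'ccdcda' ignored (set empty)
end set {} — state 9 not in

Answer: REJECT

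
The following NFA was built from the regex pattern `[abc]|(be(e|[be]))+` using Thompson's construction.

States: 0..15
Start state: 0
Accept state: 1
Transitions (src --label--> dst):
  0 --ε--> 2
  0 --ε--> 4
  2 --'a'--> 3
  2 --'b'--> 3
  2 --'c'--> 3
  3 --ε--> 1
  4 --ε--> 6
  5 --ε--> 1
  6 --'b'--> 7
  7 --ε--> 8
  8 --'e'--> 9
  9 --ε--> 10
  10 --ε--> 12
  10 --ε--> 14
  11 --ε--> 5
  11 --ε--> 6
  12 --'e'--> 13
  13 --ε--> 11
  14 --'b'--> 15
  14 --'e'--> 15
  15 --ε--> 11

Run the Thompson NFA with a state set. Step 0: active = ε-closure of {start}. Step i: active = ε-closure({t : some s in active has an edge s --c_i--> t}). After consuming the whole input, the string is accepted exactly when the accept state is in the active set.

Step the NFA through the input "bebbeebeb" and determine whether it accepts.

Answer: ACCEPT

Steps:
S₀ = ε-closure({0}) = {0,2,4,6}
'b' @ 1: {1,3,7,8}  [accepting]
'e' @ 2: {9,10,12,14}
'b' @ 3: {1,5,6,11,15}  [accepting]
'b' @ 4: {7,8}
'e' @ 5: {9,10,12,14}
'e' @ 6: {1,5,6,11,13,15}  [accepting]
'b' @ 7: {7,8}
'e' @ 8: {9,10,12,14}
'b' @ 9: {1,5,6,11,15}  [accepting]
after full input: {1,5,6,11,15}  (accept=1 in)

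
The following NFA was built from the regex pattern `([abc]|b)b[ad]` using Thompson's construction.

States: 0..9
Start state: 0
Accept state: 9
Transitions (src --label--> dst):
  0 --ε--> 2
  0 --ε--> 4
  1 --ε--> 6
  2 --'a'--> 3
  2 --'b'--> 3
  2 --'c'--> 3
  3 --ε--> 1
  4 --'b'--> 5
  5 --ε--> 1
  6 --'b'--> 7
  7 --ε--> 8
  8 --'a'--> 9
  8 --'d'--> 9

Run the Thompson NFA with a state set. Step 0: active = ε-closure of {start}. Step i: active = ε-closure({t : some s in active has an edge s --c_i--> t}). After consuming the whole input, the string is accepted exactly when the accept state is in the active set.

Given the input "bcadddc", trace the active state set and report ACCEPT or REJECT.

Answer: REJECT

Trace:
S₀ = ε-closure({0}) = {0,2,4}
'b' @ 1: {1,3,5,6}
'c' @ 2: {}  — state set empty
rest 'adddc' ignored (set empty)
end set {} — state 9 not in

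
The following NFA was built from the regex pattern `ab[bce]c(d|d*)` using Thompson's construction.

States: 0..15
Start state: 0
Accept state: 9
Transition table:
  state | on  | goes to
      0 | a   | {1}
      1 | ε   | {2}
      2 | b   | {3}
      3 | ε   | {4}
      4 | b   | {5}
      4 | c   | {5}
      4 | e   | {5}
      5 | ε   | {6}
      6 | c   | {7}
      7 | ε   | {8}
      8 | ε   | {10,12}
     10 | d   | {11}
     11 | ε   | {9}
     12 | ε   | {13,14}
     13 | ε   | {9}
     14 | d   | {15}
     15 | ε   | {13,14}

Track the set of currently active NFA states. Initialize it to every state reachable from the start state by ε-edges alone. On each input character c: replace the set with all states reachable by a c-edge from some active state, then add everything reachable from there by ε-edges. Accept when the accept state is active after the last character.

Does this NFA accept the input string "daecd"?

S₀ = ε-closure({0}) = {0}
'd' @ 1: {}  — dead — no transitions
rest 'aecd' ignored (set empty)
after full input: {}  (accept=9 not in)

Answer: REJECT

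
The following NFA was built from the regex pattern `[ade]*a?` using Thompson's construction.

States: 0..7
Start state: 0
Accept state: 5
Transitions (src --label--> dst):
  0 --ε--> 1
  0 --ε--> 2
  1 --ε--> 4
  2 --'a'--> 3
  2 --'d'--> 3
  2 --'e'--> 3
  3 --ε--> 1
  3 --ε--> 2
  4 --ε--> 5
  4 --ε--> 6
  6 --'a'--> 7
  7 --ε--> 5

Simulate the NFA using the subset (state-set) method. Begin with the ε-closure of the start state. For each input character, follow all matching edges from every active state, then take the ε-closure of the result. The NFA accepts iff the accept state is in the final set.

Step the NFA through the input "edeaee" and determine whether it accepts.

start: ε-closure({0}) = {0,1,2,4,5,6}
'e' @ 1: {1,2,3,4,5,6}  ✓accept
'd' @ 2: {1,2,3,4,5,6}  ✓accept
'e' @ 3: {1,2,3,4,5,6}  ✓accept
'a' @ 4: {1,2,3,4,5,6,7}  ✓accept
'e' @ 5: {1,2,3,4,5,6}  ✓accept
'e' @ 6: {1,2,3,4,5,6}  ✓accept
final: {1,2,3,4,5,6}; accept 5 in set

Answer: ACCEPT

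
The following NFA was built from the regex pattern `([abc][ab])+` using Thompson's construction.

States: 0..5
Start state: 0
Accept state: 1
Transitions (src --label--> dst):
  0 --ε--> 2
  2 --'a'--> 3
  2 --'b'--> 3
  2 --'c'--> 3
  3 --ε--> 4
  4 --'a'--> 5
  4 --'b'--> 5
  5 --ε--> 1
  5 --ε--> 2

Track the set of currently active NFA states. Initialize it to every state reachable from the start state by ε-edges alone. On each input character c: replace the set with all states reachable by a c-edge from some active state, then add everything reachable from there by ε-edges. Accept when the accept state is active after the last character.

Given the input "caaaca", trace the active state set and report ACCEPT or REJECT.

start: ε-closure({0}) = {0,2}
'c' @ 1: {3,4}
'a' @ 2: {1,2,5}  [accepting]
'a' @ 3: {3,4}
'a' @ 4: {1,2,5}  [accepting]
'c' @ 5: {3,4}
'a' @ 6: {1,2,5}  [accepting]
after full input: {1,2,5}  (accept=1 in)

Answer: ACCEPT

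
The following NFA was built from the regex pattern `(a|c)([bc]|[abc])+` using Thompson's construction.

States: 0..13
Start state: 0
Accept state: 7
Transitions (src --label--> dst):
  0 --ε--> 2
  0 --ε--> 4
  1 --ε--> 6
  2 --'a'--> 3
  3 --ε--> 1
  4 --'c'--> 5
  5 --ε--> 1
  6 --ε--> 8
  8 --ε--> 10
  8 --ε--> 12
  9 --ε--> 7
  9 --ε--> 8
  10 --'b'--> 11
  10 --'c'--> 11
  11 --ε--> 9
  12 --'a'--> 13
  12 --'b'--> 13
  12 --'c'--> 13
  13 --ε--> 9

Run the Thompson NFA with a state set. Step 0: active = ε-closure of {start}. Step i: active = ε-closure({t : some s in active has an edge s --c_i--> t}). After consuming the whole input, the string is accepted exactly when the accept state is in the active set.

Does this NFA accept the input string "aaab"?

Answer: ACCEPT

Trace:
start: ε-closure({0}) = {0,2,4}
'a' @ 1: {1,3,6,8,10,12}
'a' @ 2: {7,8,9,10,12,13}  (accept∈set)
'a' @ 3: {7,8,9,10,12,13}  (accept∈set)
'b' @ 4: {7,8,9,10,11,12,13}  (accept∈set)
final: {7,8,9,10,11,12,13}; accept 7 in set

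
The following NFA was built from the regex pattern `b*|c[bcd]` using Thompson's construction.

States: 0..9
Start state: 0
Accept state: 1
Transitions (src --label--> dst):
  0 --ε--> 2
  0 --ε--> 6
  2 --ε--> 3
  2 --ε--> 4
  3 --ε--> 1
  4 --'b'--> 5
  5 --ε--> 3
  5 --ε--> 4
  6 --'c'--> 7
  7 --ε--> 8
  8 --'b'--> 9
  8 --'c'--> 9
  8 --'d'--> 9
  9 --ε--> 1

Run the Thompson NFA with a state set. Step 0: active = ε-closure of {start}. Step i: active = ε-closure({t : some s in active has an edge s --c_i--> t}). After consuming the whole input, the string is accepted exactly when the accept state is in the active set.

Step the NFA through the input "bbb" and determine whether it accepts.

initial (ε-close {0}): {0,1,2,3,4,6}
'b' @ 1: {1,3,4,5}  [accepting]
'b' @ 2: {1,3,4,5}  [accepting]
'b' @ 3: {1,3,4,5}  [accepting]
end set {1,3,4,5} — state 1 in

Answer: ACCEPT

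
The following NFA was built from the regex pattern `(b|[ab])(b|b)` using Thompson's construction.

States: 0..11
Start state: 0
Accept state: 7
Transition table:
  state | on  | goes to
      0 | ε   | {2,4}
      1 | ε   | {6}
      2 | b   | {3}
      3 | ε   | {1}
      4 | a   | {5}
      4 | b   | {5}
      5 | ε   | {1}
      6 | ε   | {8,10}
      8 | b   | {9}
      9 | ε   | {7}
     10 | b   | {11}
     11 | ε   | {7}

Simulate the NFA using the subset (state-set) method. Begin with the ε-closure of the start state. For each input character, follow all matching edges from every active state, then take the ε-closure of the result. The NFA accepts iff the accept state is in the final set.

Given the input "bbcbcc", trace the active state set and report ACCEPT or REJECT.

Answer: REJECT

Trace:
S₀ = ε-closure({0}) = {0,2,4}
'b' @ 1: {1,3,5,6,8,10}
'b' @ 2: {7,9,11}  (accept∈set)
'c' @ 3: {}  — state set empty
rest 'bcc' ignored (set empty)
end set {} — state 7 not in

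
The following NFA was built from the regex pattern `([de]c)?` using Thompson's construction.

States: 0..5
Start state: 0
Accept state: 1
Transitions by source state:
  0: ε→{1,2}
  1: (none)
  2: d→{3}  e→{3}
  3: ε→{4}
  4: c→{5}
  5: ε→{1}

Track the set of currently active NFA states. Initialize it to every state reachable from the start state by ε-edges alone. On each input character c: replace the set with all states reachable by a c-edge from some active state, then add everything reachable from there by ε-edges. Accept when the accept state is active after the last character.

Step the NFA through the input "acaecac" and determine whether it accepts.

S₀ = ε-closure({0}) = {0,1,2}
'a' @ 1: {}  — state set empty
rest 'caecac' ignored (set empty)
final: {}; accept 1 not in set

Answer: REJECT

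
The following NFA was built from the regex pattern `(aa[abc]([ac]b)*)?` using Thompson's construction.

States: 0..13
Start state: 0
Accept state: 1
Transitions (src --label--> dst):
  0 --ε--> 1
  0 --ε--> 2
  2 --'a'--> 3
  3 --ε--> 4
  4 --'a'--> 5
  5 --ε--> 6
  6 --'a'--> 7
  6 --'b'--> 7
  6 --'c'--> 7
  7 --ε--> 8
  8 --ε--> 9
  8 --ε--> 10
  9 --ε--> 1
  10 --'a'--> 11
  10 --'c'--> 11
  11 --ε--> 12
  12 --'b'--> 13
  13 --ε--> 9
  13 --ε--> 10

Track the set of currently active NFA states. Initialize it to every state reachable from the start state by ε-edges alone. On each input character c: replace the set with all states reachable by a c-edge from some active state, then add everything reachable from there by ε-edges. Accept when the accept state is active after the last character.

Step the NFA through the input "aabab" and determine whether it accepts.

initial (ε-close {0}): {0,1,2}
'a' @ 1: {3,4}
'a' @ 2: {5,6}
'b' @ 3: {1,7,8,9,10}  [accepting]
'a' @ 4: {11,12}
'b' @ 5: {1,9,10,13}  [accepting]
after full input: {1,9,10,13}  (accept=1 in)

Answer: ACCEPT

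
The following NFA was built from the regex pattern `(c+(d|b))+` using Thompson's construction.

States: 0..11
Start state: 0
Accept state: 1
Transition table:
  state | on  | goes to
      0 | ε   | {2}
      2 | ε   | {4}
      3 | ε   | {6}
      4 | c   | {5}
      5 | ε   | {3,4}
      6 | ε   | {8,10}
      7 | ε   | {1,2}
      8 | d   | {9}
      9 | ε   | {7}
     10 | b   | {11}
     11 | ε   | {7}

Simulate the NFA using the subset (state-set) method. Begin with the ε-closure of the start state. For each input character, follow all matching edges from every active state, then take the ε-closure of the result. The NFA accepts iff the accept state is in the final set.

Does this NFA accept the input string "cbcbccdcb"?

start: ε-closure({0}) = {0,2,4}
'c' @ 1: {3,4,5,6,8,10}
'b' @ 2: {1,2,4,7,11}  [accepting]
'c' @ 3: {3,4,5,6,8,10}
'b' @ 4: {1,2,4,7,11}  [accepting]
'c' @ 5: {3,4,5,6,8,10}
'c' @ 6: {3,4,5,6,8,10}
'd' @ 7: {1,2,4,7,9}  [accepting]
'c' @ 8: {3,4,5,6,8,10}
'b' @ 9: {1,2,4,7,11}  [accepting]
end set {1,2,4,7,11} — state 1 in

Answer: ACCEPT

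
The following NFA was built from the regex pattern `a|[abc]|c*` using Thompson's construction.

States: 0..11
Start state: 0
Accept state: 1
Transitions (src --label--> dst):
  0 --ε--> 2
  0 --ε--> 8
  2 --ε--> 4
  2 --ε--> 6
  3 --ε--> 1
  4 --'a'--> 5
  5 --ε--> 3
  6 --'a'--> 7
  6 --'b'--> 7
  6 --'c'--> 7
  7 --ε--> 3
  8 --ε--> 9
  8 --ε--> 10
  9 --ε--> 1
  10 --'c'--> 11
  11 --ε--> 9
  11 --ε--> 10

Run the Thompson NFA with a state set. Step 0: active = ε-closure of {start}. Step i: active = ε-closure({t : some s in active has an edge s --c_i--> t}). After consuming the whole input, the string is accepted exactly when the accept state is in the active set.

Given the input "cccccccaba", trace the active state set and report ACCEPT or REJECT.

Answer: REJECT

Derivation:
start: ε-closure({0}) = {0,1,2,4,6,8,9,10}
'c' @ 1: {1,3,7,9,10,11}  ✓accept
'c' @ 2: {1,9,10,11}  ✓accept
'c' @ 3: {1,9,10,11}  ✓accept
'c' @ 4: {1,9,10,11}  ✓accept
'c' @ 5: {1,9,10,11}  ✓accept
'c' @ 6: {1,9,10,11}  ✓accept
'c' @ 7: {1,9,10,11}  ✓accept
'a' @ 8: {}  — dead — no transitions
rest 'ba' ignored (set empty)
after full input: {}  (accept=1 not in)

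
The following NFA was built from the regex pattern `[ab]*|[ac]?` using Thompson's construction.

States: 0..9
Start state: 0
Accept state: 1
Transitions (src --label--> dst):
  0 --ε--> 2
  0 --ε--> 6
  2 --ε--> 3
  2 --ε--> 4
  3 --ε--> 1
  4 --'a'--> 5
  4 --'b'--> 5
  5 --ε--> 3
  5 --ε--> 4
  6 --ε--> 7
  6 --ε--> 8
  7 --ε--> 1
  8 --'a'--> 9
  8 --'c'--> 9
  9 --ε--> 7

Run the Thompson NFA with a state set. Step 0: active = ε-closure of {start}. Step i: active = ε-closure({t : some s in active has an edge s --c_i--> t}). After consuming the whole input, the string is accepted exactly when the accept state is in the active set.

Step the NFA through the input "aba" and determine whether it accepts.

Answer: ACCEPT

Trace:
S₀ = ε-closure({0}) = {0,1,2,3,4,6,7,8}
'a' @ 1: {1,3,4,5,7,9}  [accepting]
'b' @ 2: {1,3,4,5}  [accepting]
'a' @ 3: {1,3,4,5}  [accepting]
end set {1,3,4,5} — state 1 in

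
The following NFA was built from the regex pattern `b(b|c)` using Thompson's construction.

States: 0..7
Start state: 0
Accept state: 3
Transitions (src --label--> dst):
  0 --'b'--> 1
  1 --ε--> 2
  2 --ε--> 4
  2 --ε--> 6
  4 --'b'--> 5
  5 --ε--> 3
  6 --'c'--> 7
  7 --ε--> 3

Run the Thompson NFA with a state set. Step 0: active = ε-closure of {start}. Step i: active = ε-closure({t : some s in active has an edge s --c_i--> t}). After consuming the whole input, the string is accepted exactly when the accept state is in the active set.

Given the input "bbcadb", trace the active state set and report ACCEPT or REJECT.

Answer: REJECT

Steps:
start: ε-closure({0}) = {0}
'b' @ 1: {1,2,4,6}
'b' @ 2: {3,5}  [accepting]
'c' @ 3: {}  — state set empty
rest 'adb' ignored (set empty)
after full input: {}  (accept=3 not in)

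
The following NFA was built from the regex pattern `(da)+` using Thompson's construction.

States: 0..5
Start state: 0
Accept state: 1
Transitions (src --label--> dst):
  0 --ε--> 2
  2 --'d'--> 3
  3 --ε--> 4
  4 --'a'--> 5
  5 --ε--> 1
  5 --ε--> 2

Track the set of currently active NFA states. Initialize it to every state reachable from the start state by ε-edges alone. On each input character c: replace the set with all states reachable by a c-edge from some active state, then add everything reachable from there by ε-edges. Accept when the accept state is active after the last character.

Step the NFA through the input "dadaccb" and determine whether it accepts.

Answer: REJECT

Trace:
S₀ = ε-closure({0}) = {0,2}
'd' @ 1: {3,4}
'a' @ 2: {1,2,5}  (accept∈set)
'd' @ 3: {3,4}
'a' @ 4: {1,2,5}  (accept∈set)
'c' @ 5: {}  — state set empty
rest 'cb' ignored (set empty)
after full input: {}  (accept=1 not in)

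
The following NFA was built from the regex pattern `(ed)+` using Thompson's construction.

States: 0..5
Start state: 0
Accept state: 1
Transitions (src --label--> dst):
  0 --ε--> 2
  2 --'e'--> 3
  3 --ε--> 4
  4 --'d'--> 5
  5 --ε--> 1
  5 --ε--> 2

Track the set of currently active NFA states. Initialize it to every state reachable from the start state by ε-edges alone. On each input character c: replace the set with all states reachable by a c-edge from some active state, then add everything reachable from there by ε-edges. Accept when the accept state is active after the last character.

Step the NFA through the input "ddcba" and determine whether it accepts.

Answer: REJECT

Derivation:
start: ε-closure({0}) = {0,2}
'd' @ 1: {}  — no active states
rest 'dcba' ignored (set empty)
final: {}; accept 1 not in set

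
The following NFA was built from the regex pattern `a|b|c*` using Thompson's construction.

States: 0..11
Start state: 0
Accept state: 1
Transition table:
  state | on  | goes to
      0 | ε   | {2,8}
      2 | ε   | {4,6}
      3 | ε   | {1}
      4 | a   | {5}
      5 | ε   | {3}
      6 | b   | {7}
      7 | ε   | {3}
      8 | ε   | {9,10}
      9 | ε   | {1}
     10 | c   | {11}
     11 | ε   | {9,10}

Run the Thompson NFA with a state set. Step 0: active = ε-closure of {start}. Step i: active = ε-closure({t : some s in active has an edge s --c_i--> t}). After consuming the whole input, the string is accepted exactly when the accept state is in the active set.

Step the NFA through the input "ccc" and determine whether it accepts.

initial (ε-close {0}): {0,1,2,4,6,8,9,10}
'c' @ 1: {1,9,10,11}  ✓accept
'c' @ 2: {1,9,10,11}  ✓accept
'c' @ 3: {1,9,10,11}  ✓accept
end set {1,9,10,11} — state 1 in

Answer: ACCEPT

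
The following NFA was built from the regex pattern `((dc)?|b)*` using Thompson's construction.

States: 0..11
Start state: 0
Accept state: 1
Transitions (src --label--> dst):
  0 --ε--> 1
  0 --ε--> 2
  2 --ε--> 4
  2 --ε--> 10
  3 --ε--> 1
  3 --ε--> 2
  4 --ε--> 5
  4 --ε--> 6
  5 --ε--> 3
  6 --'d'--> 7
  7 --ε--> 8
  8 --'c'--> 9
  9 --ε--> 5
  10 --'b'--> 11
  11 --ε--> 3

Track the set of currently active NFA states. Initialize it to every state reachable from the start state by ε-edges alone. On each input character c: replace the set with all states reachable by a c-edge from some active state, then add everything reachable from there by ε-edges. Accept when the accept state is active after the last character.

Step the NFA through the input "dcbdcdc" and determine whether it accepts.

start: ε-closure({0}) = {0,1,2,3,4,5,6,10}
'd' @ 1: {7,8}
'c' @ 2: {1,2,3,4,5,6,9,10}  ✓accept
'b' @ 3: {1,2,3,4,5,6,10,11}  ✓accept
'd' @ 4: {7,8}
'c' @ 5: {1,2,3,4,5,6,9,10}  ✓accept
'd' @ 6: {7,8}
'c' @ 7: {1,2,3,4,5,6,9,10}  ✓accept
final: {1,2,3,4,5,6,9,10}; accept 1 in set

Answer: ACCEPT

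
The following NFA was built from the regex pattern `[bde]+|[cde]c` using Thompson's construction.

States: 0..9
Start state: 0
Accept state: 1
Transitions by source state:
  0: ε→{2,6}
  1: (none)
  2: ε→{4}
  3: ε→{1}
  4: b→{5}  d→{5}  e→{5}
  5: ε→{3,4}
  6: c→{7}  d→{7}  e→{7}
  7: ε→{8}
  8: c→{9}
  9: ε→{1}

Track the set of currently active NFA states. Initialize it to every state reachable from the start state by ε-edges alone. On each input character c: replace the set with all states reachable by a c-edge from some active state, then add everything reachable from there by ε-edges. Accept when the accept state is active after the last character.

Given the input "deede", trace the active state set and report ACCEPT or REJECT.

start: ε-closure({0}) = {0,2,4,6}
'd' @ 1: {1,3,4,5,7,8}  [accepting]
'e' @ 2: {1,3,4,5}  [accepting]
'e' @ 3: {1,3,4,5}  [accepting]
'd' @ 4: {1,3,4,5}  [accepting]
'e' @ 5: {1,3,4,5}  [accepting]
final: {1,3,4,5}; accept 1 in set

Answer: ACCEPT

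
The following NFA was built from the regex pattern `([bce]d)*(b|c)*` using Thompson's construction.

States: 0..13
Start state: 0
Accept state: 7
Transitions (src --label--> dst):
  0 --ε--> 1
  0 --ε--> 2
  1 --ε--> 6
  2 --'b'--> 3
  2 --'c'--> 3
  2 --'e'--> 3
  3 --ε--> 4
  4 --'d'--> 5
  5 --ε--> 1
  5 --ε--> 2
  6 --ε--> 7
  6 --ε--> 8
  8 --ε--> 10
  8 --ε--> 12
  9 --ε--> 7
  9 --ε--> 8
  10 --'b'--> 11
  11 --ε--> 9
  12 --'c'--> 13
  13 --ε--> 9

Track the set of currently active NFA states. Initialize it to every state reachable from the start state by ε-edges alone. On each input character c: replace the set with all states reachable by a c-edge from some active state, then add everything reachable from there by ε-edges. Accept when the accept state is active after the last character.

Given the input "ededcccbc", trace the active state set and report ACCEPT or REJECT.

Answer: ACCEPT

Derivation:
start: ε-closure({0}) = {0,1,2,6,7,8,10,12}
'e' @ 1: {3,4}
'd' @ 2: {1,2,5,6,7,8,10,12}  (accept∈set)
'e' @ 3: {3,4}
'd' @ 4: {1,2,5,6,7,8,10,12}  (accept∈set)
'c' @ 5: {3,4,7,8,9,10,12,13}  (accept∈set)
'c' @ 6: {7,8,9,10,12,13}  (accept∈set)
'c' @ 7: {7,8,9,10,12,13}  (accept∈set)
'b' @ 8: {7,8,9,10,11,12}  (accept∈set)
'c' @ 9: {7,8,9,10,12,13}  (accept∈set)
final: {7,8,9,10,12,13}; accept 7 in set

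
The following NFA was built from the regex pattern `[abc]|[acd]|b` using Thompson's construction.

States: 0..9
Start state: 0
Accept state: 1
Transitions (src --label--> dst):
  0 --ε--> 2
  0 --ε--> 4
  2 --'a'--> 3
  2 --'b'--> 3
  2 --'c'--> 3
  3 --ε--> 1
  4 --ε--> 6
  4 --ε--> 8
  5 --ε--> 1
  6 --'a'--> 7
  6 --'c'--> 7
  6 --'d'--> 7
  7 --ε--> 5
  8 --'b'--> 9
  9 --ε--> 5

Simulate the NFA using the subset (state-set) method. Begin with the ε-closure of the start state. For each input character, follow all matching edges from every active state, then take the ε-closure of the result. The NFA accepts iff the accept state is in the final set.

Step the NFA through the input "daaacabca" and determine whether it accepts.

S₀ = ε-closure({0}) = {0,2,4,6,8}
'd' @ 1: {1,5,7}  [accepting]
'a' @ 2: {}  — no active states
rest 'aacabca' ignored (set empty)
final: {}; accept 1 not in set

Answer: REJECT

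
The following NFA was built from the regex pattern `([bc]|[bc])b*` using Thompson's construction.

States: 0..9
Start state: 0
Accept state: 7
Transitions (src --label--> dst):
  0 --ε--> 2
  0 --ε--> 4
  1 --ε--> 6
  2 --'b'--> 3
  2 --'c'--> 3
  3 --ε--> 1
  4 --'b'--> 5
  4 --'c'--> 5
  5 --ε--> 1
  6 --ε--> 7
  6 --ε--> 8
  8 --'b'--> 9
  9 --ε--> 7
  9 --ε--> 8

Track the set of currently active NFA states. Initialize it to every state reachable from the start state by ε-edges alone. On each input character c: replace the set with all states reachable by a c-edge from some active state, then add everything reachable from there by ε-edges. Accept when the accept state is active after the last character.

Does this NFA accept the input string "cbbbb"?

Answer: ACCEPT

Steps:
S₀ = ε-closure({0}) = {0,2,4}
'c' @ 1: {1,3,5,6,7,8}  [accepting]
'b' @ 2: {7,8,9}  [accepting]
'b' @ 3: {7,8,9}  [accepting]
'b' @ 4: {7,8,9}  [accepting]
'b' @ 5: {7,8,9}  [accepting]
final: {7,8,9}; accept 7 in set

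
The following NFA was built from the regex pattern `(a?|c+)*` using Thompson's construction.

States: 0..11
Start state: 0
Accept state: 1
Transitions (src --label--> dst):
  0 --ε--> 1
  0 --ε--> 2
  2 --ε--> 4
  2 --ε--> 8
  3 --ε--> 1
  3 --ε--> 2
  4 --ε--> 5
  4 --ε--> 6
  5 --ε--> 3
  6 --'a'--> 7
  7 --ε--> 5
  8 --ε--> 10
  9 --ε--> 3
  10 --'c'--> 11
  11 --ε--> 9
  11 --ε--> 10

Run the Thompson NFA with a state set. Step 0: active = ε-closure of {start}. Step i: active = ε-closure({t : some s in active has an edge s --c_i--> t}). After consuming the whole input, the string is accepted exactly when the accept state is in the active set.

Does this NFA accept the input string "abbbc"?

start: ε-closure({0}) = {0,1,2,3,4,5,6,8,10}
'a' @ 1: {1,2,3,4,5,6,7,8,10}  (accept∈set)
'b' @ 2: {}  — state set empty
rest 'bbc' ignored (set empty)
end set {} — state 1 not in

Answer: REJECT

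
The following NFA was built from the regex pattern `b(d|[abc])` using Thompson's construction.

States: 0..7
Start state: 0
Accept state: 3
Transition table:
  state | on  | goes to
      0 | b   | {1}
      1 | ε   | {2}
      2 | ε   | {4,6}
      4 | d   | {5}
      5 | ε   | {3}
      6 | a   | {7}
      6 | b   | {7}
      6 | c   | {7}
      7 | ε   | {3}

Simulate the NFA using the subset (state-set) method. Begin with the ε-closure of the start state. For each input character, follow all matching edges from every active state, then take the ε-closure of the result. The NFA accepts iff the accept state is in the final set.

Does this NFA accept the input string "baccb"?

Answer: REJECT

Trace:
S₀ = ε-closure({0}) = {0}
'b' @ 1: {1,2,4,6}
'a' @ 2: {3,7}  (accept∈set)
'c' @ 3: {}  — state set empty
rest 'cb' ignored (set empty)
final: {}; accept 3 not in set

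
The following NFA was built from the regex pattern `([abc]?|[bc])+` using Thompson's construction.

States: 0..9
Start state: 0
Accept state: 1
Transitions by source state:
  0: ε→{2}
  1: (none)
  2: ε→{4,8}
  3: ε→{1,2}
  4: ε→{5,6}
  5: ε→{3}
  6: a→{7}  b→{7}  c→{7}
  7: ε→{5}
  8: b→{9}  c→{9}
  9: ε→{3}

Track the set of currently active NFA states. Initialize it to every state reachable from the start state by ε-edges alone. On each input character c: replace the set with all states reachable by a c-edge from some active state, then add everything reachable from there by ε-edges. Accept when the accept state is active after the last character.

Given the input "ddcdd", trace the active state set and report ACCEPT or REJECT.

start: ε-closure({0}) = {0,1,2,3,4,5,6,8}
'd' @ 1: {}  — state set empty
rest 'dcdd' ignored (set empty)
final: {}; accept 1 not in set

Answer: REJECT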